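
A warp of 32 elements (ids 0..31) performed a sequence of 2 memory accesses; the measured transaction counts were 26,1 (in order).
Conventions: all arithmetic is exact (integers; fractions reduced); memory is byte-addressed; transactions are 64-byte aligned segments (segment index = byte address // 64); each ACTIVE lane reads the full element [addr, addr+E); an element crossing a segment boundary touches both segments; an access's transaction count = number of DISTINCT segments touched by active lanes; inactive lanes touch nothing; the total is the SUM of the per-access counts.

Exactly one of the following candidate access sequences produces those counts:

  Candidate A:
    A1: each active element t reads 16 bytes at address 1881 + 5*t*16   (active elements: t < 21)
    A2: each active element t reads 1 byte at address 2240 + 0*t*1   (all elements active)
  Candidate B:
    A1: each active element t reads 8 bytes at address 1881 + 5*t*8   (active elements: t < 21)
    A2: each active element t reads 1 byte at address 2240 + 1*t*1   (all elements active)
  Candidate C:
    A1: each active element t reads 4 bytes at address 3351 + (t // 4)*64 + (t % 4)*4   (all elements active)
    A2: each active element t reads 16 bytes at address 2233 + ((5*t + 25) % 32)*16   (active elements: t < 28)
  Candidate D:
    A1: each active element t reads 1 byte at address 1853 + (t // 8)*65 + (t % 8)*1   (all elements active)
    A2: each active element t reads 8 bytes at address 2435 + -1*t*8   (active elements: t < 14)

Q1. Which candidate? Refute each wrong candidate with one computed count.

B: A1 gives 14 transactions, not 26
C: A1 gives 8 transactions, not 26
D: A1 gives 5 transactions, not 26
A: all counts match (26,1)

Answer: A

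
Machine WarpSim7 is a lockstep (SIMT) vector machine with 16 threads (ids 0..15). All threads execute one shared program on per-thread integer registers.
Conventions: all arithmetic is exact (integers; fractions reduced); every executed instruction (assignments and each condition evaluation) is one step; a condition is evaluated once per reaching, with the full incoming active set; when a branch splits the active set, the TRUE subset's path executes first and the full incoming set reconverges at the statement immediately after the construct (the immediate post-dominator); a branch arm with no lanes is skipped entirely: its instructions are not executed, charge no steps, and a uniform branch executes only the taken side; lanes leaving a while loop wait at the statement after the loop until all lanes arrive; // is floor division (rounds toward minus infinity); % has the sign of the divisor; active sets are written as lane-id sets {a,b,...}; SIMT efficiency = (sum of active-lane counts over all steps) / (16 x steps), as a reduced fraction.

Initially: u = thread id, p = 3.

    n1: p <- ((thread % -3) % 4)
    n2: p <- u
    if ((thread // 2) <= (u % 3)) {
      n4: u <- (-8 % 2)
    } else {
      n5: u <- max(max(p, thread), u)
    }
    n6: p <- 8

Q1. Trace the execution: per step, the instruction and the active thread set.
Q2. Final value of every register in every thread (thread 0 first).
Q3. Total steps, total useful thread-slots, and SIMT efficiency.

step 0: p <- ((thread % -3) % 4)     {0,1,2,3,4,5,6,7,8,9,10,11,12,13,14,15}
step 1: p <- u                       {0,1,2,3,4,5,6,7,8,9,10,11,12,13,14,15}
step 2: eval ((thread // 2) <= (u % 3)) {0,1,2,3,4,5,6,7,8,9,10,11,12,13,14,15}
step 3: u <- (-8 % 2)                {0,1,2,5}
step 4: u <- max(max(p, thread), u)  {3,4,6,7,8,9,10,11,12,13,14,15}
step 5: p <- 8                       {0,1,2,3,4,5,6,7,8,9,10,11,12,13,14,15}

Answer: 6 steps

u: 0,0,0,3,4,0,6,7,8,9,10,11,12,13,14,15
p: 8,8,8,8,8,8,8,8,8,8,8,8,8,8,8,8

steps = 6; useful = 80; efficiency = 80/96 = 5/6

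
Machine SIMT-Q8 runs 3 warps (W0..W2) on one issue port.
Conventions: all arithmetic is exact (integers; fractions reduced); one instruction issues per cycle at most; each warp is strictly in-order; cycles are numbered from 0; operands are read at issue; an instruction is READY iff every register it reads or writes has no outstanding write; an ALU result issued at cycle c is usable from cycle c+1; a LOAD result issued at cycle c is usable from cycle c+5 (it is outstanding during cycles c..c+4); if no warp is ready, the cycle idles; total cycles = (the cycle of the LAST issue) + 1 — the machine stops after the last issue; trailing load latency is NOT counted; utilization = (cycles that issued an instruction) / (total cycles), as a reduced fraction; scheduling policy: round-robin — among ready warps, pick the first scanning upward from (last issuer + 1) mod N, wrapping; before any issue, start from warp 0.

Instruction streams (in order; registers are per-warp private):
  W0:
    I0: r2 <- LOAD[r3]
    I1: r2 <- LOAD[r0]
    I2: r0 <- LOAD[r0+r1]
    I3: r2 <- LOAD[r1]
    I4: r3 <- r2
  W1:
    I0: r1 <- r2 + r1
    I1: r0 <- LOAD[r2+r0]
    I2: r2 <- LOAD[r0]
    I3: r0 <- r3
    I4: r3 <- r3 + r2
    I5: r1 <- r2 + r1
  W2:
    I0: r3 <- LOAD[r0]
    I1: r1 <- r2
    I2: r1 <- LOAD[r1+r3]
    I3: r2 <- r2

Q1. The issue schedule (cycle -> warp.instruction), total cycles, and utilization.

cycle 0: W0.I0
cycle 1: W1.I0
cycle 2: W2.I0
cycle 3: W1.I1
cycle 4: W2.I1
cycle 5: W0.I1
cycle 6: W0.I2
cycle 7: W2.I2
cycle 8: W1.I2
cycle 9: W2.I3
cycle 10: W0.I3
cycle 11: W1.I3
cycle 12: idle
cycle 13: W1.I4
cycle 14: W1.I5
cycle 15: W0.I4

Answer: 16 cycles, utilization 15/16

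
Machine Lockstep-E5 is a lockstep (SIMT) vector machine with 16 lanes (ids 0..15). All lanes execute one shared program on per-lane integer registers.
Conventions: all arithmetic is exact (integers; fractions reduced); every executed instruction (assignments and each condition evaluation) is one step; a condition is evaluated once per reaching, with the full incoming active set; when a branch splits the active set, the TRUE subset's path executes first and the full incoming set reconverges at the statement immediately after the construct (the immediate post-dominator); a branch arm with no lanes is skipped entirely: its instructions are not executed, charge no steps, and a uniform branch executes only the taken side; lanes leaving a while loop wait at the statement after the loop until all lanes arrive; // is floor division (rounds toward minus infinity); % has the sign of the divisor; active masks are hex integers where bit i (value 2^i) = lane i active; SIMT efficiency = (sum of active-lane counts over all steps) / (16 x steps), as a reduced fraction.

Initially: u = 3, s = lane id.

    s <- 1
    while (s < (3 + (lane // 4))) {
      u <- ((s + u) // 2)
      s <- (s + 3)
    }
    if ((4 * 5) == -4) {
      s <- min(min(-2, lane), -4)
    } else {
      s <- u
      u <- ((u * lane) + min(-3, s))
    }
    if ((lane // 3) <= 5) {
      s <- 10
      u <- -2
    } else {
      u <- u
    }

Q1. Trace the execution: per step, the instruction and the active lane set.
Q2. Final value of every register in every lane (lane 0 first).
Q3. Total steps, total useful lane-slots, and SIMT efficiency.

step 0: s <- 1                       0xffff
step 1: eval (s < (3 + (lane // 4))) 0xffff
step 2: u <- ((s + u) // 2)          0xffff
step 3: s <- (s + 3)                 0xffff
step 4: eval (s < (3 + (lane // 4))) 0xffff
step 5: u <- ((s + u) // 2)          0xff00
step 6: s <- (s + 3)                 0xff00
step 7: eval (s < (3 + (lane // 4))) 0xff00
step 8: eval ((4 * 5) == -4)         0xffff
step 9: s <- u                       0xffff
step 10: u <- ((u * lane) + min(-3, s)) 0xffff
step 11: eval ((lane // 3) <= 5)      0xffff
step 12: s <- 10                      0xffff
step 13: u <- -2                      0xffff

Answer: 14 steps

u: -2,-2,-2,-2,-2,-2,-2,-2,-2,-2,-2,-2,-2,-2,-2,-2
s: 10,10,10,10,10,10,10,10,10,10,10,10,10,10,10,10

steps = 14; useful = 200; efficiency = 200/224 = 25/28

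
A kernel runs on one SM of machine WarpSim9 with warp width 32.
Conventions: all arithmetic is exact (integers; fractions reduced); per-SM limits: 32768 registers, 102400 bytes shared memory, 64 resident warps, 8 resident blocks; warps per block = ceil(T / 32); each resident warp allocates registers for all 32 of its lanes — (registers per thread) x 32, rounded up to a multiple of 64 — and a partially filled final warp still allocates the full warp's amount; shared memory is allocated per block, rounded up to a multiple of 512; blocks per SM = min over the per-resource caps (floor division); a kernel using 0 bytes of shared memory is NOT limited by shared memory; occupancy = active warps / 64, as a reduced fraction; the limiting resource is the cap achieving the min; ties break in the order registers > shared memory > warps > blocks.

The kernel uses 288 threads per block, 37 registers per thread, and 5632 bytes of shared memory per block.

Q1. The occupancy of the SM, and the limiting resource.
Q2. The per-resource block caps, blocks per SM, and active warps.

Answer: occupancy 9/32, limited by registers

registers: 2 blocks
shared memory: 18 blocks
warps: 7 blocks
blocks: 8 blocks

Answer: 2 blocks, 18 active warps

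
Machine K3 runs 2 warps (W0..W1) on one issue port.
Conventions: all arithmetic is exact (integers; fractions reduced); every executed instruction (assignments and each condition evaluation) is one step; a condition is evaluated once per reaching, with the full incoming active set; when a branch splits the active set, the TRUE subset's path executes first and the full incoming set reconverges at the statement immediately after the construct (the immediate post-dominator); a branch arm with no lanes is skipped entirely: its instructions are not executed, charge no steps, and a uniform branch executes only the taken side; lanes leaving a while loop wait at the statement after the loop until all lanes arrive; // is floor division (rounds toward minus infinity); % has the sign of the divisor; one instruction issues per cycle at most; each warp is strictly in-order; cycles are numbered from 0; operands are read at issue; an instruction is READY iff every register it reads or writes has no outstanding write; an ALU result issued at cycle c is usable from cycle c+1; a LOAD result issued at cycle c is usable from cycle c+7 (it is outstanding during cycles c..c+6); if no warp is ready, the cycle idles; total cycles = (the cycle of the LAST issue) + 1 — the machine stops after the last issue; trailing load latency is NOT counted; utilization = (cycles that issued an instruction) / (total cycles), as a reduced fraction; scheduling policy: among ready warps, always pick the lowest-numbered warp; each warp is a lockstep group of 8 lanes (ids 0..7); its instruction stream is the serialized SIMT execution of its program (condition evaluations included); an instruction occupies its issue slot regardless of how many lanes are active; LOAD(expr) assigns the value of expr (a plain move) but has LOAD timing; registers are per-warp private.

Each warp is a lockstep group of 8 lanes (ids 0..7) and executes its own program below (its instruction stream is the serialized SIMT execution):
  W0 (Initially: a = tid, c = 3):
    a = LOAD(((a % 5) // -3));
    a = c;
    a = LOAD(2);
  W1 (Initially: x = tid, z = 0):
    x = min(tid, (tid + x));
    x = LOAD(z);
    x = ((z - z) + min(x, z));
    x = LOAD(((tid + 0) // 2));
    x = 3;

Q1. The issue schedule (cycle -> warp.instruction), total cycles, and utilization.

cycle 0: W0.I0
cycle 1: W1.I0
cycle 2: W1.I1
cycle 3: idle
cycle 4: idle
cycle 5: idle
cycle 6: idle
cycle 7: W0.I1
cycle 8: W0.I2
cycle 9: W1.I2
cycle 10: W1.I3
cycle 11: idle
cycle 12: idle
cycle 13: idle
cycle 14: idle
cycle 15: idle
cycle 16: idle
cycle 17: W1.I4

Answer: 18 cycles, utilization 4/9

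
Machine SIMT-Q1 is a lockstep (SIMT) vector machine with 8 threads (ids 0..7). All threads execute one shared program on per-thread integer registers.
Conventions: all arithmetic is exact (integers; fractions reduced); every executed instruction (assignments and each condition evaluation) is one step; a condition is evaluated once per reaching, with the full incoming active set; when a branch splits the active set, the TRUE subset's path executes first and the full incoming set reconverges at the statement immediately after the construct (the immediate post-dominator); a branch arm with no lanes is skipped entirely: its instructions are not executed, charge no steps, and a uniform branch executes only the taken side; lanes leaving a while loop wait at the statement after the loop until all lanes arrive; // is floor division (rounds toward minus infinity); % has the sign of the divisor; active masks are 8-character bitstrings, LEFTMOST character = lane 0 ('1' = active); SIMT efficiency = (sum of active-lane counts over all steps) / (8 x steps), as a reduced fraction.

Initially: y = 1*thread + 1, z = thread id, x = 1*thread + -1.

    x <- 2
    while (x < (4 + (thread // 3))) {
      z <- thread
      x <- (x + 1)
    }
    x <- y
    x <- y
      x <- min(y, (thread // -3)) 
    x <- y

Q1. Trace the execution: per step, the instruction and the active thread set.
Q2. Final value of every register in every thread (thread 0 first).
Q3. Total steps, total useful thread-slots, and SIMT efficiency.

step 0: x <- 2                       11111111
step 1: eval (x < (4 + (thread // 3))) 11111111
step 2: z <- thread                  11111111
step 3: x <- (x + 1)                 11111111
step 4: eval (x < (4 + (thread // 3))) 11111111
step 5: z <- thread                  11111111
step 6: x <- (x + 1)                 11111111
step 7: eval (x < (4 + (thread // 3))) 11111111
step 8: z <- thread                  00011111
step 9: x <- (x + 1)                 00011111
step 10: eval (x < (4 + (thread // 3))) 00011111
step 11: z <- thread                  00000011
step 12: x <- (x + 1)                 00000011
step 13: eval (x < (4 + (thread // 3))) 00000011
step 14: x <- y                       11111111
step 15: x <- y                       11111111
step 16: x <- min(y, (thread // -3))  11111111
step 17: x <- y                       11111111

Answer: 18 steps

y: 1,2,3,4,5,6,7,8
z: 0,1,2,3,4,5,6,7
x: 1,2,3,4,5,6,7,8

steps = 18; useful = 117; efficiency = 117/144 = 13/16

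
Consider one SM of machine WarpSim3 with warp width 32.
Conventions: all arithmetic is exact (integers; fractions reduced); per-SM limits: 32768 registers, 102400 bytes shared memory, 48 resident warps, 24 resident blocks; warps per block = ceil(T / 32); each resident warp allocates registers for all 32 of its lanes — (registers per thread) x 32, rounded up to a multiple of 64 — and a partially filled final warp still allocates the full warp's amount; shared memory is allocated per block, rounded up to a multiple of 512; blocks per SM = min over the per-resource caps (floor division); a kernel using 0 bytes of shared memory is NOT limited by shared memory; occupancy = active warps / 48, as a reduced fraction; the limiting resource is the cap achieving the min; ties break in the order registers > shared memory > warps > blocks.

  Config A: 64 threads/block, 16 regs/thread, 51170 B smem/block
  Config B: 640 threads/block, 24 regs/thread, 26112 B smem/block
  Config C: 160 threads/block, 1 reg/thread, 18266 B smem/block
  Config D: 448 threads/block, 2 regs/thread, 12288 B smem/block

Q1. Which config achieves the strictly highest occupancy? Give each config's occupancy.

occupancies: A 1/12, B 5/6, C 25/48, D 7/8

Answer: D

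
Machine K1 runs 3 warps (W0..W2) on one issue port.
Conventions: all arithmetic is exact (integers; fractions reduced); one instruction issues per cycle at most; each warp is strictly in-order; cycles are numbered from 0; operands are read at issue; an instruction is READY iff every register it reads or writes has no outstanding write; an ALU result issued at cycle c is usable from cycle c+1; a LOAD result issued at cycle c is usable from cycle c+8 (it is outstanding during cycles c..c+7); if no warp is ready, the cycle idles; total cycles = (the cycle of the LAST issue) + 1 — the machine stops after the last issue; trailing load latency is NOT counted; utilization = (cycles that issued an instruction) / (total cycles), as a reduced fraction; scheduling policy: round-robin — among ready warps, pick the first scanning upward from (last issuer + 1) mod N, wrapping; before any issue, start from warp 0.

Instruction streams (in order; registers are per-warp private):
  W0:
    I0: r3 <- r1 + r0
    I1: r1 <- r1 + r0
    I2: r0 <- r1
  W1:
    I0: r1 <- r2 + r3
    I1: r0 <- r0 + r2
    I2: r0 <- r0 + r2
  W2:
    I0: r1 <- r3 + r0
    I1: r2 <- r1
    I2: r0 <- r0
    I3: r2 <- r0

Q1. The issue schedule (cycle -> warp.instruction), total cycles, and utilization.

cycle 0: W0.I0
cycle 1: W1.I0
cycle 2: W2.I0
cycle 3: W0.I1
cycle 4: W1.I1
cycle 5: W2.I1
cycle 6: W0.I2
cycle 7: W1.I2
cycle 8: W2.I2
cycle 9: W2.I3

Answer: 10 cycles, utilization 1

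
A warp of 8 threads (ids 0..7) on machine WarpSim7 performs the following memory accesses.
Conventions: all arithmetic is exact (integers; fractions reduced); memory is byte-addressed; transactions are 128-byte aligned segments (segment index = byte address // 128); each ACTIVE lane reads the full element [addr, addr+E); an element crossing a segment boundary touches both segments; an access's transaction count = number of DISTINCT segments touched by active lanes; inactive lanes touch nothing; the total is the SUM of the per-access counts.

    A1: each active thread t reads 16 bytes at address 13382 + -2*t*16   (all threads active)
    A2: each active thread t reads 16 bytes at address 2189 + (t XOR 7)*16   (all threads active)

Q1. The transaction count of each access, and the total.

A1: 3 transactions
A2: 2 transactions

Answer: 3,2; total 5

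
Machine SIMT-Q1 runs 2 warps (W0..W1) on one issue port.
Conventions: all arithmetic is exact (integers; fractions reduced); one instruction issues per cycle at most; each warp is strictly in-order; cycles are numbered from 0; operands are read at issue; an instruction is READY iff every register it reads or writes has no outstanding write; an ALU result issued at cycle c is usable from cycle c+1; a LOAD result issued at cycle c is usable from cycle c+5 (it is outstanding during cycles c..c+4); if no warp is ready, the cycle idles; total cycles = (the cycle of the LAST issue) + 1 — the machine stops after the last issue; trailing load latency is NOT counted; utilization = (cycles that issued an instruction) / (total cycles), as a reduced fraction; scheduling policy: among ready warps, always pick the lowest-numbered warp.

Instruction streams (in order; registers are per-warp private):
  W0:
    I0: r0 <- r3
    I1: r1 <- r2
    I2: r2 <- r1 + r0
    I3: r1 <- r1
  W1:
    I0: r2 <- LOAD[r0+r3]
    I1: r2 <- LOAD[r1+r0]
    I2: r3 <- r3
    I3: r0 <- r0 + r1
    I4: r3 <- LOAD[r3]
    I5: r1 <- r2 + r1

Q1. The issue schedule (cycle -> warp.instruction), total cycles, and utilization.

cycle 0: W0.I0
cycle 1: W0.I1
cycle 2: W0.I2
cycle 3: W0.I3
cycle 4: W1.I0
cycle 5: idle
cycle 6: idle
cycle 7: idle
cycle 8: idle
cycle 9: W1.I1
cycle 10: W1.I2
cycle 11: W1.I3
cycle 12: W1.I4
cycle 13: idle
cycle 14: W1.I5

Answer: 15 cycles, utilization 2/3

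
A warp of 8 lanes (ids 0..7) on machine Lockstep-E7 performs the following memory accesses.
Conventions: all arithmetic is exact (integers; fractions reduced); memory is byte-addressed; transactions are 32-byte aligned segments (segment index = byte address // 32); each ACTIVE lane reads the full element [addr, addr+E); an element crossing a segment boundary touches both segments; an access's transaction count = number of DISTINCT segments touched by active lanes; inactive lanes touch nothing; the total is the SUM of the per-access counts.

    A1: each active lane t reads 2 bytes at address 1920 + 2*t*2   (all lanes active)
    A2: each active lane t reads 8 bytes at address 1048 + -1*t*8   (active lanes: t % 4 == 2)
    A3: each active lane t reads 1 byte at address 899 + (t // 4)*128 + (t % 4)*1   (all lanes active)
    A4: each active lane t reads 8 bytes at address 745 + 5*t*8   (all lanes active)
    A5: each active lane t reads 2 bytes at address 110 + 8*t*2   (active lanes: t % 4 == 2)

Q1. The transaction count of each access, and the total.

A1: 1 transaction
A2: 2 transactions
A3: 2 transactions
A4: 10 transactions
A5: 2 transactions

Answer: 1,2,2,10,2; total 17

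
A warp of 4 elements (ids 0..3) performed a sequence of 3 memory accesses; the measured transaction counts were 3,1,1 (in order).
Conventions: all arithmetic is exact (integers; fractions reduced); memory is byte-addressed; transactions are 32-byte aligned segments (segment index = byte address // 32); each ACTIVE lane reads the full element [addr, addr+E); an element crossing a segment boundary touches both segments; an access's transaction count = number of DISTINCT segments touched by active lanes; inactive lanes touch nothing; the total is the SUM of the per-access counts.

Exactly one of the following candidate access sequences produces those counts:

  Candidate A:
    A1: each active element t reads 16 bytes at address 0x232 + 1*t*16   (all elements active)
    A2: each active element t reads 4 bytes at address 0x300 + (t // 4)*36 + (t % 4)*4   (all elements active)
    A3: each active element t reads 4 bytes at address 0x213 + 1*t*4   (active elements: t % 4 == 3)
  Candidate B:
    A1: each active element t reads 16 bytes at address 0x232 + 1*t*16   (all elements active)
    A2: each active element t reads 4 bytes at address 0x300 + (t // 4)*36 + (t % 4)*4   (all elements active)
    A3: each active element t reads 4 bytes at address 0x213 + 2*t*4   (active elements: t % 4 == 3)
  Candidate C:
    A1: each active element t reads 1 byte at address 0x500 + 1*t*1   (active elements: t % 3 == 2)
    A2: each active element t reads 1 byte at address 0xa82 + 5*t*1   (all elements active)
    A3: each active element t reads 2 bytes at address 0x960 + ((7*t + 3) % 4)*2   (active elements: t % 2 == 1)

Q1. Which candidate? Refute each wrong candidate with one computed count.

A: A3 gives 2 transactions, not 1
C: A1 gives 1 transaction, not 3
B: all counts match (3,1,1)

Answer: B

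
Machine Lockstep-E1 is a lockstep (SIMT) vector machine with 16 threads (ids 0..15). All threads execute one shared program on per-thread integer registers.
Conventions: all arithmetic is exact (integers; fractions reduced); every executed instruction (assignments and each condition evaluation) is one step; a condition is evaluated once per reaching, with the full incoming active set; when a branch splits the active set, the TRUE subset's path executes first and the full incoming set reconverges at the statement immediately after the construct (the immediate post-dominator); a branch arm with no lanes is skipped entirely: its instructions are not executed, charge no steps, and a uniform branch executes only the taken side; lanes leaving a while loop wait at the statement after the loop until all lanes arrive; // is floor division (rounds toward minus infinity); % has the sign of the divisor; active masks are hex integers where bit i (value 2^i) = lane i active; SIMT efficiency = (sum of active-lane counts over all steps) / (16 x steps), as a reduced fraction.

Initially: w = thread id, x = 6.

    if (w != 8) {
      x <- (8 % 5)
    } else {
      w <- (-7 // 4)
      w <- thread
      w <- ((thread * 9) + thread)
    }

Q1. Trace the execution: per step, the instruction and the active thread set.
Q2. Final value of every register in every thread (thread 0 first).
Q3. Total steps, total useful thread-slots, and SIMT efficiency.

step 0: eval (w != 8)                0xffff
step 1: x <- (8 % 5)                 0xfeff
step 2: w <- (-7 // 4)               0x0100
step 3: w <- thread                  0x0100
step 4: w <- ((thread * 9) + thread) 0x0100

Answer: 5 steps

w: 0,1,2,3,4,5,6,7,80,9,10,11,12,13,14,15
x: 3,3,3,3,3,3,3,3,6,3,3,3,3,3,3,3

steps = 5; useful = 34; efficiency = 34/80 = 17/40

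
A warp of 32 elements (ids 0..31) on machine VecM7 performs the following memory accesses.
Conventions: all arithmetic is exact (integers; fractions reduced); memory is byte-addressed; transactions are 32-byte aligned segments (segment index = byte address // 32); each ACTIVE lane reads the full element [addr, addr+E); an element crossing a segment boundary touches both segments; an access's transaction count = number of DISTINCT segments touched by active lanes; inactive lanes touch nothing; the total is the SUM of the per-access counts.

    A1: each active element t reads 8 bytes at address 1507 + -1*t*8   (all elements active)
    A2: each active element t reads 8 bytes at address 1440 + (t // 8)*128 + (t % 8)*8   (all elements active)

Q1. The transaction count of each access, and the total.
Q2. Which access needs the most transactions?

A1: 9 transactions
A2: 8 transactions

Answer: 9,8; total 17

Answer: A1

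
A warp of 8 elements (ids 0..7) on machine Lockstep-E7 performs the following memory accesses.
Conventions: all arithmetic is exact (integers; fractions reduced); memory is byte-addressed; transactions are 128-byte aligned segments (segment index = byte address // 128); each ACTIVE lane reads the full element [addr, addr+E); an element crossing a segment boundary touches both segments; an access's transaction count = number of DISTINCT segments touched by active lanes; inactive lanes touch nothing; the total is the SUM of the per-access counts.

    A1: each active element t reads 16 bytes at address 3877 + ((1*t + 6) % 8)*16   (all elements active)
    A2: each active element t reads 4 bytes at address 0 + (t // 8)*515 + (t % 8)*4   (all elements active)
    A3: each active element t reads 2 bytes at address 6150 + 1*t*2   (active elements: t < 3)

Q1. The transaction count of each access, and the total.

A1: 2 transactions
A2: 1 transaction
A3: 1 transaction

Answer: 2,1,1; total 4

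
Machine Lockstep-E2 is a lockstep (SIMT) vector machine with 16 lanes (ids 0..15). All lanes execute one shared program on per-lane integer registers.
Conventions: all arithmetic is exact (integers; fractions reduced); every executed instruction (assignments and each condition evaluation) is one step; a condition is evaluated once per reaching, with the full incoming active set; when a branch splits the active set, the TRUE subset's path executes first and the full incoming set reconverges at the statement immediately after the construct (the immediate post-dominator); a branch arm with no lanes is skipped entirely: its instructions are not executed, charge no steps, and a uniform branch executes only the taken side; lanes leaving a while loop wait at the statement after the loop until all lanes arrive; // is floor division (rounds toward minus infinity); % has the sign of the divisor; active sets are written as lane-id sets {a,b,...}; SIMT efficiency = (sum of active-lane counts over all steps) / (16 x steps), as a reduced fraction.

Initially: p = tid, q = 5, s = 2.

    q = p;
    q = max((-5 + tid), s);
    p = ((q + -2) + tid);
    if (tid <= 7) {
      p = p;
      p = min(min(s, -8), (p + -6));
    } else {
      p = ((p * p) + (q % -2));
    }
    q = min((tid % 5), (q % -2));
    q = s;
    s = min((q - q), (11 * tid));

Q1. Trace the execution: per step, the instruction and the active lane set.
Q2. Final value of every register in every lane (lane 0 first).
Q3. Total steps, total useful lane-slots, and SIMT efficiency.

step 0: q <- p                       {0,1,2,3,4,5,6,7,8,9,10,11,12,13,14,15}
step 1: q <- max((-5 + tid), s)      {0,1,2,3,4,5,6,7,8,9,10,11,12,13,14,15}
step 2: p <- ((q + -2) + tid)        {0,1,2,3,4,5,6,7,8,9,10,11,12,13,14,15}
step 3: eval (tid <= 7)              {0,1,2,3,4,5,6,7,8,9,10,11,12,13,14,15}
step 4: p <- p                       {0,1,2,3,4,5,6,7}
step 5: p <- min(min(s, -8), (p + -6)) {0,1,2,3,4,5,6,7}
step 6: p <- ((p * p) + (q % -2))    {8,9,10,11,12,13,14,15}
step 7: q <- min((tid % 5), (q % -2)) {0,1,2,3,4,5,6,7,8,9,10,11,12,13,14,15}
step 8: q <- s                       {0,1,2,3,4,5,6,7,8,9,10,11,12,13,14,15}
step 9: s <- min((q - q), (11 * tid)) {0,1,2,3,4,5,6,7,8,9,10,11,12,13,14,15}

Answer: 10 steps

p: -8,-8,-8,-8,-8,-8,-8,-8,80,121,168,225,288,361,440,529
q: 2,2,2,2,2,2,2,2,2,2,2,2,2,2,2,2
s: 0,0,0,0,0,0,0,0,0,0,0,0,0,0,0,0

steps = 10; useful = 136; efficiency = 136/160 = 17/20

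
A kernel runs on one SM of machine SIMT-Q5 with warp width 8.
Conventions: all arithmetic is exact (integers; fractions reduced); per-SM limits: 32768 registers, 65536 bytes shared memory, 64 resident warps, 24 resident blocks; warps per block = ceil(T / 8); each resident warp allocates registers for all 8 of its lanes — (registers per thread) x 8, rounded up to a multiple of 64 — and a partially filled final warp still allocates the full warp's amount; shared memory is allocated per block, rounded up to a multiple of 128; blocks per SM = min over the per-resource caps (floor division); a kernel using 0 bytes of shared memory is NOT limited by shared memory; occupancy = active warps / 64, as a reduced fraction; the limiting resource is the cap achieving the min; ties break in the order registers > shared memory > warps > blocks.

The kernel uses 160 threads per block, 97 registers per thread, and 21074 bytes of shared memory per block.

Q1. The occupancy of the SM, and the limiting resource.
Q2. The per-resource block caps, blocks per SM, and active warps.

Answer: occupancy 5/16, limited by registers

registers: 1 block
shared memory: 3 blocks
warps: 3 blocks
blocks: 24 blocks

Answer: 1 block, 20 active warps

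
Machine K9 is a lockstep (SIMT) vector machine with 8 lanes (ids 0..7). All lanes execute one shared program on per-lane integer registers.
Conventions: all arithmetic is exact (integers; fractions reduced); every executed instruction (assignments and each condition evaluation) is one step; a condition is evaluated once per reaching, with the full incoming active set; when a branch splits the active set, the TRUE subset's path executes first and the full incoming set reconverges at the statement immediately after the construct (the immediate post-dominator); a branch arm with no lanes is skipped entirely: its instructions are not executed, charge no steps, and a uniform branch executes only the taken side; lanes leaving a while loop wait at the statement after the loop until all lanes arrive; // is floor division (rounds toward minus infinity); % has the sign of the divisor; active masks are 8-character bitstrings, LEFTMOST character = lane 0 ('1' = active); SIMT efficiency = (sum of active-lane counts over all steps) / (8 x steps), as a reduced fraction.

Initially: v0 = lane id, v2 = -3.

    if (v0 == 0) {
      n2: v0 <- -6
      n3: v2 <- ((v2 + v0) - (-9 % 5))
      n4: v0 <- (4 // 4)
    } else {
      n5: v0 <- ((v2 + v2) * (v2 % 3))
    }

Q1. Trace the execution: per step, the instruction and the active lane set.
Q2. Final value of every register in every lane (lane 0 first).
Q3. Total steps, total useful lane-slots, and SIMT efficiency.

step 0: eval (v0 == 0)               11111111
step 1: v0 <- -6                     10000000
step 2: v2 <- ((v2 + v0) - (-9 % 5)) 10000000
step 3: v0 <- (4 // 4)               10000000
step 4: v0 <- ((v2 + v2) * (v2 % 3)) 01111111

Answer: 5 steps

v0: 1,0,0,0,0,0,0,0
v2: -10,-3,-3,-3,-3,-3,-3,-3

steps = 5; useful = 18; efficiency = 18/40 = 9/20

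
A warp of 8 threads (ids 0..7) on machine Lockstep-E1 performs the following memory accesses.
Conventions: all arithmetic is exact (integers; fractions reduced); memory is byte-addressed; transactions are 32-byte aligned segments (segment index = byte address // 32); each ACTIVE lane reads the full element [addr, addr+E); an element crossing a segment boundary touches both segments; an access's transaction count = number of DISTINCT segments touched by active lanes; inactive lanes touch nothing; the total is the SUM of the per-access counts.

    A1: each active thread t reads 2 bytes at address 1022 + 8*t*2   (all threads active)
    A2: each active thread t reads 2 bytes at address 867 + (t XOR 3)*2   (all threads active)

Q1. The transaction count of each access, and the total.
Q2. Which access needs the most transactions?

A1: 5 transactions
A2: 1 transaction

Answer: 5,1; total 6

Answer: A1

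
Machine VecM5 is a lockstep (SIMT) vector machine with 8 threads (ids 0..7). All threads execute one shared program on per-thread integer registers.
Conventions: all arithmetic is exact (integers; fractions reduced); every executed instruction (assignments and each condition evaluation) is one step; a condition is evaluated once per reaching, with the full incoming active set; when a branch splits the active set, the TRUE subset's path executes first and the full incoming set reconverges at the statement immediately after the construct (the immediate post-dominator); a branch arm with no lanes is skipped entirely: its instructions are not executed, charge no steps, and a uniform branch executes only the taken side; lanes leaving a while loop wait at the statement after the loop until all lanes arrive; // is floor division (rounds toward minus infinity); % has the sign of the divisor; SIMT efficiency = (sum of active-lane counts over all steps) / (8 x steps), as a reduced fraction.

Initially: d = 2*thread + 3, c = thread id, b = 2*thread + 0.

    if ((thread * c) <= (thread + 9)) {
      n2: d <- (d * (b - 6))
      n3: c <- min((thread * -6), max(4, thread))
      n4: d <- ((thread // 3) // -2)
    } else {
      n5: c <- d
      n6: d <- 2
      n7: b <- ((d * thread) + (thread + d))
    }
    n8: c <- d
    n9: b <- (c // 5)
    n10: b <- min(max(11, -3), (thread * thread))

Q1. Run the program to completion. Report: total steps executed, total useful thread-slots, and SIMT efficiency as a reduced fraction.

Answer: 10 steps, 56 useful, 7/10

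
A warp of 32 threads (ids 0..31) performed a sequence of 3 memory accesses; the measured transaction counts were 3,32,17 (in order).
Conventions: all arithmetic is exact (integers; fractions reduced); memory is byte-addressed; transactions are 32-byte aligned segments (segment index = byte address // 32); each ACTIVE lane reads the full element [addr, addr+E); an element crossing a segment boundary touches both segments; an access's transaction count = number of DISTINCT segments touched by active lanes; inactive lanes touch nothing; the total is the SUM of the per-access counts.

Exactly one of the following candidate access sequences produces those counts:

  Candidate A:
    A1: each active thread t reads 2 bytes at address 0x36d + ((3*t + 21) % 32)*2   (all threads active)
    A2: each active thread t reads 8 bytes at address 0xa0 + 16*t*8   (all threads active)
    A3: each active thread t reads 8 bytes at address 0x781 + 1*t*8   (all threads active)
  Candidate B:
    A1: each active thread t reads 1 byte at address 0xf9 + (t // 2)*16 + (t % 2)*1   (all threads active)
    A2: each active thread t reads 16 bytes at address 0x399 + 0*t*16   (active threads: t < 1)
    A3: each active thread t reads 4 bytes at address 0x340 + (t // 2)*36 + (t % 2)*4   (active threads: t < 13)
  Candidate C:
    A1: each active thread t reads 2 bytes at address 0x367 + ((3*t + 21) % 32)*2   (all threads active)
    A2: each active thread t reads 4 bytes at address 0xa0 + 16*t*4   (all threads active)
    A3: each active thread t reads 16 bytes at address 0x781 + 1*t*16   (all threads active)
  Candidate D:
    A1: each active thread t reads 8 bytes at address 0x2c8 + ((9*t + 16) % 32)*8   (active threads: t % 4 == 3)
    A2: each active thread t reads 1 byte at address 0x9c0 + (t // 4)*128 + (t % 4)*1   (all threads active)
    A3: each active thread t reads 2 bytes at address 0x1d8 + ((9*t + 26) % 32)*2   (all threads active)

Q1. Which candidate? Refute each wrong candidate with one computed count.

A: A3 gives 9 transactions, not 17
B: A1 gives 9 transactions, not 3
D: A1 gives 8 transactions, not 3
C: all counts match (3,32,17)

Answer: C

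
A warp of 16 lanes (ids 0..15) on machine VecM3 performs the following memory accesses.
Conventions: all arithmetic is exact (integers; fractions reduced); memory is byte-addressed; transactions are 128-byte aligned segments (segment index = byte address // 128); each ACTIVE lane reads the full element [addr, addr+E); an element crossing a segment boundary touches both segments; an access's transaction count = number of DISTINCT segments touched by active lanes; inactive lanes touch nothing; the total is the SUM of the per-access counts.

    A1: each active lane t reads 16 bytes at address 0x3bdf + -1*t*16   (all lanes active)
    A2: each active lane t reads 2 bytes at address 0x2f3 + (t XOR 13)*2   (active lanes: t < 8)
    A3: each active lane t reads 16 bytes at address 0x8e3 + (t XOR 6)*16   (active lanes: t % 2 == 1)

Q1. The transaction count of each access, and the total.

A1: 3 transactions
A2: 1 transaction
A3: 3 transactions

Answer: 3,1,3; total 7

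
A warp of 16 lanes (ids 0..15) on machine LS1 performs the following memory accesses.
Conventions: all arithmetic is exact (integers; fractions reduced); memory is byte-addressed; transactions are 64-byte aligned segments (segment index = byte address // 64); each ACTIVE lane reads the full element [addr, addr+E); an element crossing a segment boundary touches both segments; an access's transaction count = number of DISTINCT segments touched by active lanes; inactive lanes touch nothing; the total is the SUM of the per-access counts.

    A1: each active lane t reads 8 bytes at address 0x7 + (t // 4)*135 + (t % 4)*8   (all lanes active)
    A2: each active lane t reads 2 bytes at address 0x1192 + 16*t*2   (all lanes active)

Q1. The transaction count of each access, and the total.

A1: 4 transactions
A2: 8 transactions

Answer: 4,8; total 12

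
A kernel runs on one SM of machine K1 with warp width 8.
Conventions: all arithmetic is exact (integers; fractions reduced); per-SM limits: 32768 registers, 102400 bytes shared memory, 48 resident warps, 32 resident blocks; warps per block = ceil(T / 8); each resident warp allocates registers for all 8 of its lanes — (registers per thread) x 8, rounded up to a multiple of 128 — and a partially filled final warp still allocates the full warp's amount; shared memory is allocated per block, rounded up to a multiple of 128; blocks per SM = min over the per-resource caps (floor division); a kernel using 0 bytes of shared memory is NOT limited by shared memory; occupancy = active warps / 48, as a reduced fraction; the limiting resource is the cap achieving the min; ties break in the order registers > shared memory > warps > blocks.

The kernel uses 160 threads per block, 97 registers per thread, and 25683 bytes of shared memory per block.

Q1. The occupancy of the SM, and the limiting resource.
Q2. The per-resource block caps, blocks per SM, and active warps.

Answer: occupancy 5/12, limited by registers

registers: 1 block
shared memory: 3 blocks
warps: 2 blocks
blocks: 32 blocks

Answer: 1 block, 20 active warps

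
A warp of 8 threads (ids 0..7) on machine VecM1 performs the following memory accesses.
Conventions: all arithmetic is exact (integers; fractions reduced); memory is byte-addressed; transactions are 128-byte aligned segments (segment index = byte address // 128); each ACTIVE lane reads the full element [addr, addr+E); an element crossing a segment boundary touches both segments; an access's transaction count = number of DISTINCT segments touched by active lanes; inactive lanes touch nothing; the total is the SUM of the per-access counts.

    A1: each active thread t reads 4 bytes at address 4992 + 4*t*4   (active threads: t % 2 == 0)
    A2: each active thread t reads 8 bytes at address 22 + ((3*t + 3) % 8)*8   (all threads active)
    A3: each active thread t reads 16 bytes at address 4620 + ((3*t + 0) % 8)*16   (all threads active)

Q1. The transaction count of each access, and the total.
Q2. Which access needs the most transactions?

A1: 1 transaction
A2: 1 transaction
A3: 2 transactions

Answer: 1,1,2; total 4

Answer: A3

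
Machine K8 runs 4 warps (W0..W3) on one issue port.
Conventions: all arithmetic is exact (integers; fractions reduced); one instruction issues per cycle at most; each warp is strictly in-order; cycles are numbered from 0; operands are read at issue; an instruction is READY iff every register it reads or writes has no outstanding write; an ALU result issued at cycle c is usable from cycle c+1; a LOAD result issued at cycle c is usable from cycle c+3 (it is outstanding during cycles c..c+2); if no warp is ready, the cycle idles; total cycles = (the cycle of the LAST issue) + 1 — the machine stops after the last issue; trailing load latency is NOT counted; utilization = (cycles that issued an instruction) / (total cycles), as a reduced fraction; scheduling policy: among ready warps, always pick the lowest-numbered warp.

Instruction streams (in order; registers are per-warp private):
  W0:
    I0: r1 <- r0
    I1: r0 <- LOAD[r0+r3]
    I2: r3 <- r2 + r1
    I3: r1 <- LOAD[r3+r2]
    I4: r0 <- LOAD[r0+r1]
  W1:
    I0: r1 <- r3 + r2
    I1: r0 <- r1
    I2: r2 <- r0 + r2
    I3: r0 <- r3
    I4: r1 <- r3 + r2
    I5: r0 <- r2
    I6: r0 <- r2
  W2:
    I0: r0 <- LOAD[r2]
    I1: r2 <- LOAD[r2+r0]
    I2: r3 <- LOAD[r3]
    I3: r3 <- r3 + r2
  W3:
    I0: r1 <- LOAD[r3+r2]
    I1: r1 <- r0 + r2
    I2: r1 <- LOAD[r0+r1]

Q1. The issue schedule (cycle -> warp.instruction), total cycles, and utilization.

cycle 0: W0.I0
cycle 1: W0.I1
cycle 2: W0.I2
cycle 3: W0.I3
cycle 4: W1.I0
cycle 5: W1.I1
cycle 6: W0.I4
cycle 7: W1.I2
cycle 8: W1.I3
cycle 9: W1.I4
cycle 10: W1.I5
cycle 11: W1.I6
cycle 12: W2.I0
cycle 13: W3.I0
cycle 14: idle
cycle 15: W2.I1
cycle 16: W2.I2
cycle 17: W3.I1
cycle 18: W3.I2
cycle 19: W2.I3

Answer: 20 cycles, utilization 19/20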